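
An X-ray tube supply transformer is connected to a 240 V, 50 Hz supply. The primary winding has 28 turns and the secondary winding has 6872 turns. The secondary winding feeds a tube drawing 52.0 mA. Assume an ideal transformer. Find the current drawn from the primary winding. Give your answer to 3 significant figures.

I_p ≈ 12.8 A

For an ideal transformer I_p N_p = I_s N_s, so I_p = 0.0520 × 6872/28 = 12.8 A.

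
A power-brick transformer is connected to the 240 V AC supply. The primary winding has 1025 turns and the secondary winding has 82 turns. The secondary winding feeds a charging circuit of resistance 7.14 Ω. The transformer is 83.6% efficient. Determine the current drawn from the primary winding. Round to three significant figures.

V_s = 240 × 82/1025 = 19.200 V.
I_s = V_s/R = 19.200/7.14 = 2.6891 A.
P_out = V_s I_s = 19.200 × 2.6891 = 51.630 W.
P_in = P_out/η = 51.630/0.836 = 61.759 W.
I_p = P_in/V_p = 61.759/240 = 0.257 A.

I_p ≈ 0.257 A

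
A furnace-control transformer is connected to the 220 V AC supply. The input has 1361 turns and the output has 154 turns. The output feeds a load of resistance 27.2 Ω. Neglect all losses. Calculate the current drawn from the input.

V_out = V_in × N_out/N_in = 220 × 154/1361 = 24.893 V.
I_out = V_out/R = 24.893/27.2 = 0.91520 A.
For an ideal transformer I_in N_in = I_out N_out, so I_in = 0.91520 × 154/1361 = 0.104 A.

I_in ≈ 0.104 A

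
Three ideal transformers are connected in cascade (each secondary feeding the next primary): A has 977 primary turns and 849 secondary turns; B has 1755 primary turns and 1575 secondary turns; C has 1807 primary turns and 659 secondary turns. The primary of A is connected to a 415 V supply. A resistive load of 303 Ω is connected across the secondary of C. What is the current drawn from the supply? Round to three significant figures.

I_supply ≈ 0.111 A

After A: V = 415.00 × 849/977 = 360.63 V.
After B: V = 360.63 × 1575/1755 = 323.64 V.
After C: V = 323.64 × 659/1807 = 118.03 V.
I_load = 118.03/303 = 0.38954 A, so P_out = 118.03 × 0.38954 = 45.977 W.
All ideal ⇒ P_in = P_out, so I_supply = 45.977/415 = 0.111 A.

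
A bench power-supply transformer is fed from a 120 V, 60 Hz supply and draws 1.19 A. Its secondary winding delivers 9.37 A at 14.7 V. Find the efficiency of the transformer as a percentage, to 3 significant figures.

P_in = 120 × 1.19 = 142.800 W.
P_out = 14.7 × 9.37 = 137.739 W.
η = P_out/P_in = 137.739/142.800 = 0.965.

η ≈ 96.5%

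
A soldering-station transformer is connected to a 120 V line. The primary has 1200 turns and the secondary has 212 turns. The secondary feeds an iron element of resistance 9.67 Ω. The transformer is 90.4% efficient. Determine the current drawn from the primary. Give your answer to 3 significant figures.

V_s = 120 × 212/1200 = 21.200 V.
I_s = V_s/R = 21.200/9.67 = 2.1923 A.
P_out = V_s I_s = 21.200 × 2.1923 = 46.478 W.
P_in = P_out/η = 46.478/0.904 = 51.413 W.
I_p = P_in/V_p = 51.413/120 = 0.428 A.

I_p ≈ 0.428 A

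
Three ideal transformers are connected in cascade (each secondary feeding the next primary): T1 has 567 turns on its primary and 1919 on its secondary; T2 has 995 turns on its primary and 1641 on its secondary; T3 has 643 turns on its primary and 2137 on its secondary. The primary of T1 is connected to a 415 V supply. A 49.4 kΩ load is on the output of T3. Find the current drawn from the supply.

Secondary of T1: V = 415.00 × 1919/567 = 1404.6 V.
Secondary of T2: V = 1404.6 × 1641/995 = 2316.5 V.
Secondary of T3: V = 2316.5 × 2137/643 = 7698.7 V.
I_load = 7698.7/49400 = 0.15584 A, so P_out = 7698.7 × 0.15584 = 1199.8 W.
All ideal ⇒ P_in = P_out, so I_supply = 1199.8/415 = 2.89 A.

I_supply ≈ 2.89 A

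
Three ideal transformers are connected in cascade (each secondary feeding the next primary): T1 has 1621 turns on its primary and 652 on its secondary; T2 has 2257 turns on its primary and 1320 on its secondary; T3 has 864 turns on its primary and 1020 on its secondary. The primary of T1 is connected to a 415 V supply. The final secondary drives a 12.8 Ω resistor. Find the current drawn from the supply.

After T1: V = 415.00 × 652/1621 = 166.92 V.
After T2: V = 166.92 × 1320/2257 = 97.624 V.
After T3: V = 97.624 × 1020/864 = 115.25 V.
I_load = 115.25/12.8 = 9.0039 A, so P_out = 115.25 × 9.0039 = 1037.7 W.
All ideal ⇒ P_in = P_out, so I_supply = 1037.7/415 = 2.50 A.

I_supply ≈ 2.50 A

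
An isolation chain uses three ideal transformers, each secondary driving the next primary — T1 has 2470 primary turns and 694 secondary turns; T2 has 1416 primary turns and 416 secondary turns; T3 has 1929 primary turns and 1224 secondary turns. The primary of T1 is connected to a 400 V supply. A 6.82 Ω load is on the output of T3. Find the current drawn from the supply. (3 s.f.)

Secondary of T1: V = 400.00 × 694/2470 = 112.39 V.
Secondary of T2: V = 112.39 × 416/1416 = 33.018 V.
Secondary of T3: V = 33.018 × 1224/1929 = 20.951 V.
I_load = 20.951/6.82 = 3.0720 A, so P_out = 20.951 × 3.0720 = 64.360 W.
All ideal ⇒ P_in = P_out, so I_supply = 64.360/400 = 0.161 A.

I_supply ≈ 0.161 A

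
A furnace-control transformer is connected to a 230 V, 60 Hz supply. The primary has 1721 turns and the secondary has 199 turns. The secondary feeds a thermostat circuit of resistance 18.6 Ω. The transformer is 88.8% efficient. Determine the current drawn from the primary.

I_p ≈ 0.186 A

V_s = 230 × 199/1721 = 26.595 V.
I_s = V_s/R = 26.595/18.6 = 1.4298 A.
P_out = V_s I_s = 26.595 × 1.4298 = 38.027 W.
P_in = P_out/η = 38.027/0.888 = 42.823 W.
I_p = P_in/V_p = 42.823/230 = 0.186 A.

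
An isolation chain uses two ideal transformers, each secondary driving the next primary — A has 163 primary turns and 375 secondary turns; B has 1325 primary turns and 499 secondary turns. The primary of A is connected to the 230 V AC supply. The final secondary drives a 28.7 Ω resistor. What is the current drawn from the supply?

Secondary of A: V = 230.00 × 375/163 = 529.14 V.
Secondary of B: V = 529.14 × 499/1325 = 199.28 V.
I_load = 199.28/28.7 = 6.9434 A, so P_out = 199.28 × 6.9434 = 1383.7 W.
All ideal ⇒ P_in = P_out, so I_supply = 1383.7/230 = 6.02 A.

I_supply ≈ 6.02 A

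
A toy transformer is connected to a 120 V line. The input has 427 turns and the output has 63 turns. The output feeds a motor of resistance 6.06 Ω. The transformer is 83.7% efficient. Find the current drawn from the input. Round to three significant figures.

V_out = 120 × 63/427 = 17.705 V.
I_out = V_out/R = 17.705/6.06 = 2.9216 A.
P_out = V_out I_out = 17.705 × 2.9216 = 51.727 W.
P_in = P_out/η = 51.727/0.837 = 61.800 W.
I_in = P_in/V_in = 61.800/120 = 0.515 A.

I_in ≈ 0.515 A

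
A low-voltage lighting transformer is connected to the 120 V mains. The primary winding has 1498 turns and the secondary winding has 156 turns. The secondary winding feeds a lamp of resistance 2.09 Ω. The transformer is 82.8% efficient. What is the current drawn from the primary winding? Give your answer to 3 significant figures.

V_s = 120 × 156/1498 = 12.497 V.
I_s = V_s/R = 12.497/2.09 = 5.9793 A.
P_out = V_s I_s = 12.497 × 5.9793 = 74.721 W.
P_in = P_out/η = 74.721/0.828 = 90.243 W.
I_p = P_in/V_p = 90.243/120 = 0.752 A.

I_p ≈ 0.752 A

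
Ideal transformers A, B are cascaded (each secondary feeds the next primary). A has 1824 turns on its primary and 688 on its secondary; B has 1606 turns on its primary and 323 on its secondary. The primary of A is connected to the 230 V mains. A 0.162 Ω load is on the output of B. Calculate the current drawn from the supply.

I_supply ≈ 8.17 A

After A: V = 230.00 × 688/1824 = 86.754 V.
After B: V = 86.754 × 323/1606 = 17.448 V.
I_load = 17.448/0.162 = 107.70 A, so P_out = 17.448 × 107.70 = 1879.2 W.
All ideal ⇒ P_in = P_out, so I_supply = 1879.2/230 = 8.17 A.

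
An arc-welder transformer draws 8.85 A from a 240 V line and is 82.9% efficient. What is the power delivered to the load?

P_out ≈ 1760 W

P_in = V_p I_p = 240 × 8.85 = 2124.0 W.
P_out = η P_in = 0.829 × 2124.0 = 1760 W.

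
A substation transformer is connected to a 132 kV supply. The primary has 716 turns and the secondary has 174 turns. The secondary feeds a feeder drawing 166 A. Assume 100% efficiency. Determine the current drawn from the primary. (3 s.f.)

For an ideal transformer I_p N_p = I_s N_s, so I_p = 166 × 174/716 = 40.3 A.

I_p ≈ 40.3 A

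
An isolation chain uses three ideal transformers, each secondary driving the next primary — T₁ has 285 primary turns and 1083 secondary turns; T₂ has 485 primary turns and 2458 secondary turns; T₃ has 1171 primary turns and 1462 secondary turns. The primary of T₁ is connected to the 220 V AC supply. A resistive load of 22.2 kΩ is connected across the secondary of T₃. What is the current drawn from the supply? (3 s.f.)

Secondary of T₁: V = 220.00 × 1083/285 = 836.00 V.
Secondary of T₂: V = 836.00 × 2458/485 = 4236.9 V.
Secondary of T₃: V = 4236.9 × 1462/1171 = 5289.8 V.
I_load = 5289.8/22200 = 0.23828 A, so P_out = 5289.8 × 0.23828 = 1260.4 W.
All ideal ⇒ P_in = P_out, so I_supply = 1260.4/220 = 5.73 A.

I_supply ≈ 5.73 A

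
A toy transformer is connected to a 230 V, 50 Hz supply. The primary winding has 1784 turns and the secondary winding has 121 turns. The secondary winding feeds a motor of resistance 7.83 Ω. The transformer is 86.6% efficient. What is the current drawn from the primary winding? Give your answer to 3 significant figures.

V_s = 230 × 121/1784 = 15.600 V.
I_s = V_s/R = 15.600/7.83 = 1.9923 A.
P_out = V_s I_s = 15.600 × 1.9923 = 31.080 W.
P_in = P_out/η = 31.080/0.866 = 35.889 W.
I_p = P_in/V_p = 35.889/230 = 0.156 A.

I_p ≈ 0.156 A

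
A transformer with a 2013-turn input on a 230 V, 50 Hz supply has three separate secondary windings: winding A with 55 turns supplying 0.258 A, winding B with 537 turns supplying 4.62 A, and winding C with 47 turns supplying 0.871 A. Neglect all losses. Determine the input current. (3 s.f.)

I_in ≈ 1.26 A

V_A = 230 × 55/2013 = 6.2842 V; V_B = 230 × 537/2013 = 61.356 V; V_C = 230 × 47/2013 = 5.3701 V.
P_out = V_A I_A + V_B I_B + V_C I_C = 6.2842×0.258 + 61.356×4.62 + 5.3701×0.871 = 1.6213 + 283.47 + 4.6774 = 289.76 W.
Ideal ⇒ P_in = P_out, so I_in = P_out/V_in = 289.76/230 = 1.26 A.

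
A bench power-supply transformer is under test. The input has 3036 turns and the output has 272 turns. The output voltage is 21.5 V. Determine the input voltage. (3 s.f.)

V_in ≈ 240 V

V_in/V_out = N_in/N_out, so V_in = 21.5 × 3036/272 = 240 V.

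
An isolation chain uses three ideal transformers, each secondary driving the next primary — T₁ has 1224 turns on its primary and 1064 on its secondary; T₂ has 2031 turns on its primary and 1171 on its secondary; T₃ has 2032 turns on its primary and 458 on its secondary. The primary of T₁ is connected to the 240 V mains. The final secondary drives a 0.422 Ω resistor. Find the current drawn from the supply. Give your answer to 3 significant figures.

I_supply ≈ 7.26 A

Secondary of T₁: V = 240.00 × 1064/1224 = 208.63 V.
Secondary of T₂: V = 208.63 × 1171/2031 = 120.29 V.
Secondary of T₃: V = 120.29 × 458/2032 = 27.112 V.
I_load = 27.112/0.422 = 64.246 A, so P_out = 27.112 × 64.246 = 1741.8 W.
All ideal ⇒ P_in = P_out, so I_supply = 1741.8/240 = 7.26 A.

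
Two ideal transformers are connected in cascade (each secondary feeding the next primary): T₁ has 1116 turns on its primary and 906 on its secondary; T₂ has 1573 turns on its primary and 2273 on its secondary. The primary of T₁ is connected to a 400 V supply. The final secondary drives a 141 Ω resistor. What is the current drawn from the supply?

I_supply ≈ 3.90 A

After T₁: V = 400.00 × 906/1116 = 324.73 V.
After T₂: V = 324.73 × 2273/1573 = 469.24 V.
I_load = 469.24/141 = 3.3279 A, so P_out = 469.24 × 3.3279 = 1561.6 W.
All ideal ⇒ P_in = P_out, so I_supply = 1561.6/400 = 3.90 A.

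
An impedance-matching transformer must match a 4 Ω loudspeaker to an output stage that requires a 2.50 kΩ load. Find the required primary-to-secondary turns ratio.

N_p/N_s ≈ 25.0

Z_p/Z_s = (N_p/N_s)², so N_p/N_s = √(2500/4) = √625 = 25.0.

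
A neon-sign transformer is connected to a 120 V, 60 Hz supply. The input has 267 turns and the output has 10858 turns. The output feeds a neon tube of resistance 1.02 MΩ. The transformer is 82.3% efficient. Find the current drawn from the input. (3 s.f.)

V_out = 120 × 10858/267 = 4880.0 V.
I_out = V_out/R = 4880.0/(1.02×10^6) = 0.0047843 A.
P_out = V_out I_out = 4880.0 × 0.0047843 = 23.347 W.
P_in = P_out/η = 23.347/0.823 = 28.369 W.
I_in = P_in/V_in = 28.369/120 = 0.236 A.

I_in ≈ 0.236 A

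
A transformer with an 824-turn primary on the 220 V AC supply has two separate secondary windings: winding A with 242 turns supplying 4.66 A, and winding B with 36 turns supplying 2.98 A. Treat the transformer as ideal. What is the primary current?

I_p ≈ 1.50 A

V_A = 220 × 242/824 = 64.612 V; V_B = 220 × 36/824 = 9.6117 V.
P_out = V_A I_A + V_B I_B = 64.612×4.66 + 9.6117×2.98 = 301.09 + 28.643 = 329.73 W.
Ideal ⇒ P_in = P_out, so I_p = P_out/V_p = 329.73/220 = 1.50 A.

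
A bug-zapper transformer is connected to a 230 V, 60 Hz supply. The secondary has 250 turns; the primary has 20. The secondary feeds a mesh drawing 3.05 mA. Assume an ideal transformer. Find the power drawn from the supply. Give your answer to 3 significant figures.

I_p = I_s × N_s/N_p = 0.00305 × 250/20 = 0.038125 A.
P = V_p I_p = 230 × 0.038125 = 8.77 W.

P ≈ 8.77 W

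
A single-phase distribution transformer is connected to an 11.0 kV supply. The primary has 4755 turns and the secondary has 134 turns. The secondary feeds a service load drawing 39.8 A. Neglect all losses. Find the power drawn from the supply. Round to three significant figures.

P ≈ 12300 W

I_p = I_s × N_s/N_p = 39.8 × 134/4755 = 1.1216 A.
P = V_p I_p = 11000 × 1.1216 = 12300 W.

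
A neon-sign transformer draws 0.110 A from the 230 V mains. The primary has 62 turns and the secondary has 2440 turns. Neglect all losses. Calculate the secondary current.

I_s/I_p = N_p/N_s, so I_s = 0.110 × 62/2440 = 0.00280 A.

I_s ≈ 0.00280 A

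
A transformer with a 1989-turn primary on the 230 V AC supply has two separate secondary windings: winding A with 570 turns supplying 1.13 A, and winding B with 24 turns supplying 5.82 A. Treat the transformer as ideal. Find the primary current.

I_p ≈ 0.394 A

V_A = 230 × 570/1989 = 65.913 V; V_B = 230 × 24/1989 = 2.7753 V.
P_out = V_A I_A + V_B I_B = 65.913×1.13 + 2.7753×5.82 = 74.481 + 16.152 = 90.633 W.
Ideal ⇒ P_in = P_out, so I_p = P_out/V_p = 90.633/230 = 0.394 A.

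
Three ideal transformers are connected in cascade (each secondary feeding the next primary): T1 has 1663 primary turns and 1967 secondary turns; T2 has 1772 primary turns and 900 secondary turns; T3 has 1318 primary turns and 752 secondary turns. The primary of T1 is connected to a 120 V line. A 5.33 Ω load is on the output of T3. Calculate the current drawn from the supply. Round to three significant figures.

Secondary of T1: V = 120.00 × 1967/1663 = 141.94 V.
Secondary of T2: V = 141.94 × 900/1772 = 72.090 V.
Secondary of T3: V = 72.090 × 752/1318 = 41.132 V.
I_load = 41.132/5.33 = 7.7170 A, so P_out = 41.132 × 7.7170 = 317.41 W.
All ideal ⇒ P_in = P_out, so I_supply = 317.41/120 = 2.65 A.

I_supply ≈ 2.65 A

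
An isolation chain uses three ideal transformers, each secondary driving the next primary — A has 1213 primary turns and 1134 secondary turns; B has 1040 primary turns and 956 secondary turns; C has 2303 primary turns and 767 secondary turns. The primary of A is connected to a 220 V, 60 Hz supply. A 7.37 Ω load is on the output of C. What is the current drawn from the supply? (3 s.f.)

I_supply ≈ 2.45 A

Secondary of A: V = 220.00 × 1134/1213 = 205.67 V.
Secondary of B: V = 205.67 × 956/1040 = 189.06 V.
Secondary of C: V = 189.06 × 767/2303 = 62.965 V.
I_load = 62.965/7.37 = 8.5435 A, so P_out = 62.965 × 8.5435 = 537.94 W.
All ideal ⇒ P_in = P_out, so I_supply = 537.94/220 = 2.45 A.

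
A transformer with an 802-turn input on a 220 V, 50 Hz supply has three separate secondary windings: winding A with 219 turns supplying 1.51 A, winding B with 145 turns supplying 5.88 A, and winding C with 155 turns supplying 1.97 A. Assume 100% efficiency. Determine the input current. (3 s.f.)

V_A = 220 × 219/802 = 60.075 V; V_B = 220 × 145/802 = 39.776 V; V_C = 220 × 155/802 = 42.519 V.
P_out = V_A I_A + V_B I_B + V_C I_C = 60.075×1.51 + 39.776×5.88 + 42.519×1.97 = 90.713 + 233.88 + 83.762 = 408.36 W.
Ideal ⇒ P_in = P_out, so I_in = P_out/V_in = 408.36/220 = 1.86 A.

I_in ≈ 1.86 A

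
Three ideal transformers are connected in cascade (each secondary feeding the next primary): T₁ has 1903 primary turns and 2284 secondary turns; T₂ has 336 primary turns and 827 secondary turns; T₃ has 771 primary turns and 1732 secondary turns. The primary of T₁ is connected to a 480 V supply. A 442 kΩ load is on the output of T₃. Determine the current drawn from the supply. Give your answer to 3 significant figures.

I_supply ≈ 0.0478 A

After T₁: V = 480.00 × 2284/1903 = 576.10 V.
After T₂: V = 576.10 × 827/336 = 1418.0 V.
After T₃: V = 1418.0 × 1732/771 = 3185.4 V.
I_load = 3185.4/442000 = 0.0072067 A, so P_out = 3185.4 × 0.0072067 = 22.956 W.
All ideal ⇒ P_in = P_out, so I_supply = 22.956/480 = 0.0478 A.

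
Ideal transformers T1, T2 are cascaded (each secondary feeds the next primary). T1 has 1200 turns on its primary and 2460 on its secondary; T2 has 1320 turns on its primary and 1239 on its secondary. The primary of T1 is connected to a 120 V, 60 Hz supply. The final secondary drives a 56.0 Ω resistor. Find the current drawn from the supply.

I_supply ≈ 7.93 A

Secondary of T1: V = 120.00 × 2460/1200 = 246.00 V.
Secondary of T2: V = 246.00 × 1239/1320 = 230.90 V.
I_load = 230.90/56.0 = 4.1233 A, so P_out = 230.90 × 4.1233 = 952.09 W.
All ideal ⇒ P_in = P_out, so I_supply = 952.09/120 = 7.93 A.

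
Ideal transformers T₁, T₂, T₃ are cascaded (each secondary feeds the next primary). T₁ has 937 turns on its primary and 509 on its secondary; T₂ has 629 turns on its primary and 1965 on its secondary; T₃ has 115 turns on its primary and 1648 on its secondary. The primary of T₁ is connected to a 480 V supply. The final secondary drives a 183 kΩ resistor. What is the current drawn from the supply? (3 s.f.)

I_supply ≈ 1.55 A

After T₁: V = 480.00 × 509/937 = 260.75 V.
After T₂: V = 260.75 × 1965/629 = 814.58 V.
After T₃: V = 814.58 × 1648/115 = 11673 V.
I_load = 11673/183000 = 0.063788 A, so P_out = 11673 × 0.063788 = 744.61 W.
All ideal ⇒ P_in = P_out, so I_supply = 744.61/480 = 1.55 A.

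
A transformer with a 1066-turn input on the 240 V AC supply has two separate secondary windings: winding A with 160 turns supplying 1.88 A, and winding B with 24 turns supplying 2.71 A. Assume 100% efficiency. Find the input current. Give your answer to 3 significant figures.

I_in ≈ 0.343 A

V_A = 240 × 160/1066 = 36.023 V; V_B = 240 × 24/1066 = 5.4034 V.
P_out = V_A I_A + V_B I_B = 36.023×1.88 + 5.4034×2.71 = 67.722 + 14.643 = 82.365 W.
Ideal ⇒ P_in = P_out, so I_in = P_out/V_in = 82.365/240 = 0.343 A.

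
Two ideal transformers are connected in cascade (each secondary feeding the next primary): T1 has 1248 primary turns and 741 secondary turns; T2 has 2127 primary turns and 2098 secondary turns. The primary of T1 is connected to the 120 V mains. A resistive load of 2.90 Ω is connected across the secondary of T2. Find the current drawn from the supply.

I_supply ≈ 14.2 A

After T1: V = 120.00 × 741/1248 = 71.250 V.
After T2: V = 71.250 × 2098/2127 = 70.279 V.
I_load = 70.279/2.90 = 24.234 A, so P_out = 70.279 × 24.234 = 1703.1 W.
All ideal ⇒ P_in = P_out, so I_supply = 1703.1/120 = 14.2 A.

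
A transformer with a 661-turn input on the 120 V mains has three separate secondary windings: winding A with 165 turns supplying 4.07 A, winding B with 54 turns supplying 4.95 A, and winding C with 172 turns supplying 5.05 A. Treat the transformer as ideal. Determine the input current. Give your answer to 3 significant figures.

V_A = 120 × 165/661 = 29.955 V; V_B = 120 × 54/661 = 9.8033 V; V_C = 120 × 172/661 = 31.225 V.
P_out = V_A I_A + V_B I_B + V_C I_C = 29.955×4.07 + 9.8033×4.95 + 31.225×5.05 = 121.92 + 48.526 + 157.69 = 328.13 W.
Ideal ⇒ P_in = P_out, so I_in = P_out/V_in = 328.13/120 = 2.73 A.

I_in ≈ 2.73 A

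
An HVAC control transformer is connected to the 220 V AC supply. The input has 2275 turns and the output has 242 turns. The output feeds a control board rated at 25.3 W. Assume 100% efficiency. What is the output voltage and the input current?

V_out ≈ 23.4 V, I_in ≈ 0.115 A

V_out = V_in × N_out/N_in = 220 × 242/2275 = 23.402 V.
I_out = P/V_out = 25.3/23.402 = 1.0811 A.
I_in = I_out × N_out/N_in = 1.0811 × 242/2275 = 0.115 A.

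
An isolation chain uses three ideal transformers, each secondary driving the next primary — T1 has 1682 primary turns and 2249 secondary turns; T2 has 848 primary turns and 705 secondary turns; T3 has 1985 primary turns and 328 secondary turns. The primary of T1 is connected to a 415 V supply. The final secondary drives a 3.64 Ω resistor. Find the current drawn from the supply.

After T1: V = 415.00 × 2249/1682 = 554.90 V.
After T2: V = 554.90 × 705/848 = 461.32 V.
After T3: V = 461.32 × 328/1985 = 76.229 V.
I_load = 76.229/3.64 = 20.942 A, so P_out = 76.229 × 20.942 = 1596.4 W.
All ideal ⇒ P_in = P_out, so I_supply = 1596.4/415 = 3.85 A.

I_supply ≈ 3.85 A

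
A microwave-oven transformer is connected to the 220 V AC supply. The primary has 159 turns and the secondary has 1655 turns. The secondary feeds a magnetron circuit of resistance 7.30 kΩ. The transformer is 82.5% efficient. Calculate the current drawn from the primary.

V_s = 220 × 1655/159 = 2289.9 V.
I_s = V_s/R = 2289.9/7300 = 0.31369 A.
P_out = V_s I_s = 2289.9 × 0.31369 = 718.33 W.
P_in = P_out/η = 718.33/0.825 = 870.70 W.
I_p = P_in/V_p = 870.70/220 = 3.96 A.

I_p ≈ 3.96 A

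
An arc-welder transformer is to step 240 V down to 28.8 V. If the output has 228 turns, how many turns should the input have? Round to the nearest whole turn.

N_in = 1900 turns

N_in/N_out = V_in/V_out, so N_in = 228 × 240/28.8 = 1900.0 ≈ 1900 turns.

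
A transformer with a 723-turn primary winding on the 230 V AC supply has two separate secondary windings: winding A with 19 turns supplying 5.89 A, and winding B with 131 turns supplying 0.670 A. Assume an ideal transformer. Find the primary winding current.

V_A = 230 × 19/723 = 6.0443 V; V_B = 230 × 131/723 = 41.674 V.
P_out = V_A I_A + V_B I_B = 6.0443×5.89 + 41.674×0.670 = 35.601 + 27.921 = 63.522 W.
Ideal ⇒ P_in = P_out, so I_p = P_out/V_p = 63.522/230 = 0.276 A.

I_p ≈ 0.276 A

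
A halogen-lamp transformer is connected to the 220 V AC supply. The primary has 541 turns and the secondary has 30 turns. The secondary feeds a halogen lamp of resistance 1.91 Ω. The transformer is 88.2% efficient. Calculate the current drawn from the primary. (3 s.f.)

I_p ≈ 0.402 A

V_s = 220 × 30/541 = 12.200 V.
I_s = V_s/R = 12.200/1.91 = 6.3872 A.
P_out = V_s I_s = 12.200 × 6.3872 = 77.922 W.
P_in = P_out/η = 77.922/0.882 = 88.347 W.
I_p = P_in/V_p = 88.347/220 = 0.402 A.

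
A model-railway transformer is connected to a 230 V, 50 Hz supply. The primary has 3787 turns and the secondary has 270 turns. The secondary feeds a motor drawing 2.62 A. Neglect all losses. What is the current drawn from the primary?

For an ideal transformer I_p N_p = I_s N_s, so I_p = 2.62 × 270/3787 = 0.187 A.

I_p ≈ 0.187 A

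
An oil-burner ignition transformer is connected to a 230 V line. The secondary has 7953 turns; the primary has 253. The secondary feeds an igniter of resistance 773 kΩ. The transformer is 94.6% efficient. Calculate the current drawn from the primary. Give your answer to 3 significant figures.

V_s = 230 × 7953/253 = 7230.0 V.
I_s = V_s/R = 7230.0/773000 = 0.0093532 A.
P_out = V_s I_s = 7230.0 × 0.0093532 = 67.623 W.
P_in = P_out/η = 67.623/0.946 = 71.484 W.
I_p = P_in/V_p = 71.484/230 = 0.311 A.

I_p ≈ 0.311 A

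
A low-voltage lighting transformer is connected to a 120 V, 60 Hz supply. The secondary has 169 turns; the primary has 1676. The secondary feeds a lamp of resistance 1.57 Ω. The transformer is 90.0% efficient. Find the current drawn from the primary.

I_p ≈ 0.864 A

V_s = 120 × 169/1676 = 12.100 V.
I_s = V_s/R = 12.100/1.57 = 7.7072 A.
P_out = V_s I_s = 12.100 × 7.7072 = 93.258 W.
P_in = P_out/η = 93.258/0.900 = 103.62 W.
I_p = P_in/V_p = 103.62/120 = 0.864 A.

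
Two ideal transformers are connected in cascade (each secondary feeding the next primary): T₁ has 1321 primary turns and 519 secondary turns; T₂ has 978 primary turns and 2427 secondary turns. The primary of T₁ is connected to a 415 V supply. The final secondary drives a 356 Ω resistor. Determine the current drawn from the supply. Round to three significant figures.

I_supply ≈ 1.11 A

Secondary of T₁: V = 415.00 × 519/1321 = 163.05 V.
Secondary of T₂: V = 163.05 × 2427/978 = 404.62 V.
I_load = 404.62/356 = 1.1366 A, so P_out = 404.62 × 1.1366 = 459.87 W.
All ideal ⇒ P_in = P_out, so I_supply = 459.87/415 = 1.11 A.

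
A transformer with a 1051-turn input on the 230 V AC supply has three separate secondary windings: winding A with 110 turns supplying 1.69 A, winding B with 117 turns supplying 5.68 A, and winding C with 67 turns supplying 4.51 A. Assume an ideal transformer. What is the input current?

V_A = 230 × 110/1051 = 24.072 V; V_B = 230 × 117/1051 = 25.604 V; V_C = 230 × 67/1051 = 14.662 V.
P_out = V_A I_A + V_B I_B + V_C I_C = 24.072×1.69 + 25.604×5.68 + 14.662×4.51 = 40.682 + 145.43 + 66.127 = 252.24 W.
Ideal ⇒ P_in = P_out, so I_in = P_out/V_in = 252.24/230 = 1.10 A.

I_in ≈ 1.10 A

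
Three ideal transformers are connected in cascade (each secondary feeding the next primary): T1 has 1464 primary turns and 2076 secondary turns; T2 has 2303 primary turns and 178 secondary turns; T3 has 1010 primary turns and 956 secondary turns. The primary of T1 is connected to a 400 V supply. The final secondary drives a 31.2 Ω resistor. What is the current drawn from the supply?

I_supply ≈ 0.138 A

Secondary of T1: V = 400.00 × 2076/1464 = 567.21 V.
Secondary of T2: V = 567.21 × 178/2303 = 43.840 V.
Secondary of T3: V = 43.840 × 956/1010 = 41.496 V.
I_load = 41.496/31.2 = 1.3300 A, so P_out = 41.496 × 1.3300 = 55.190 W.
All ideal ⇒ P_in = P_out, so I_supply = 55.190/400 = 0.138 A.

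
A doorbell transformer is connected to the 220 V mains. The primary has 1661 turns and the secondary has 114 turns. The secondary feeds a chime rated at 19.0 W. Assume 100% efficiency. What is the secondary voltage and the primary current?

V_s ≈ 15.1 V, I_p ≈ 0.0864 A

V_s = V_p × N_s/N_p = 220 × 114/1661 = 15.099 V.
I_s = P/V_s = 19.0/15.099 = 1.2583 A.
I_p = I_s × N_s/N_p = 1.2583 × 114/1661 = 0.0864 A.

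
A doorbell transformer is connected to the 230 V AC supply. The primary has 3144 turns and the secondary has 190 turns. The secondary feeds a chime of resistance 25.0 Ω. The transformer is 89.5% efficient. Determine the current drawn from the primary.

I_p ≈ 0.0375 A

V_s = 230 × 190/3144 = 13.899 V.
I_s = V_s/R = 13.899/25.0 = 0.55598 A.
P_out = V_s I_s = 13.899 × 0.55598 = 7.7278 W.
P_in = P_out/η = 7.7278/0.895 = 8.6345 W.
I_p = P_in/V_p = 8.6345/230 = 0.0375 A.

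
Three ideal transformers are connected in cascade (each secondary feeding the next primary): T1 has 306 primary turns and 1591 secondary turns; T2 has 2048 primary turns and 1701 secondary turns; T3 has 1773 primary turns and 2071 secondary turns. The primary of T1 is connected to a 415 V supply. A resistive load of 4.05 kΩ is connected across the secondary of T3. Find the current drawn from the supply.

I_supply ≈ 2.61 A

Secondary of T1: V = 415.00 × 1591/306 = 2157.7 V.
Secondary of T2: V = 2157.7 × 1701/2048 = 1792.1 V.
Secondary of T3: V = 1792.1 × 2071/1773 = 2093.4 V.
I_load = 2093.4/4050 = 0.51688 A, so P_out = 2093.4 × 0.51688 = 1082.0 W.
All ideal ⇒ P_in = P_out, so I_supply = 1082.0/415 = 2.61 A.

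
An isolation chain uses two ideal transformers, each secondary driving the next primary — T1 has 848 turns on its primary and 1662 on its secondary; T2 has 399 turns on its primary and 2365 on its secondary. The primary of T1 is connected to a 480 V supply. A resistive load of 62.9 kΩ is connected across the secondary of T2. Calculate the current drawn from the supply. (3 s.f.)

Secondary of T1: V = 480.00 × 1662/848 = 940.75 V.
Secondary of T2: V = 940.75 × 2365/399 = 5576.2 V.
I_load = 5576.2/62900 = 0.088651 A, so P_out = 5576.2 × 0.088651 = 494.33 W.
All ideal ⇒ P_in = P_out, so I_supply = 494.33/480 = 1.03 A.

I_supply ≈ 1.03 A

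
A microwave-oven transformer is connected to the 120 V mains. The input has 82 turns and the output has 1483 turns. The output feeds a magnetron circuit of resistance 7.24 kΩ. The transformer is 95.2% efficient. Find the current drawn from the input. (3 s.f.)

I_in ≈ 5.69 A

V_out = 120 × 1483/82 = 2170.2 V.
I_out = V_out/R = 2170.2/7240 = 0.29976 A.
P_out = V_out I_out = 2170.2 × 0.29976 = 650.55 W.
P_in = P_out/η = 650.55/0.952 = 683.35 W.
I_in = P_in/V_in = 683.35/120 = 5.69 A.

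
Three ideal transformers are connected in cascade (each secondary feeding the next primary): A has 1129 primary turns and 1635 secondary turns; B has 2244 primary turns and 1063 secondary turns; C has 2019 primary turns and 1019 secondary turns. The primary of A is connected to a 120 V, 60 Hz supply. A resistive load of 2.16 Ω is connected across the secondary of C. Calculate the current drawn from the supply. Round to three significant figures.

Secondary of A: V = 120.00 × 1635/1129 = 173.78 V.
Secondary of B: V = 173.78 × 1063/2244 = 82.322 V.
Secondary of C: V = 82.322 × 1019/2019 = 41.548 V.
I_load = 41.548/2.16 = 19.235 A, so P_out = 41.548 × 19.235 = 799.20 W.
All ideal ⇒ P_in = P_out, so I_supply = 799.20/120 = 6.66 A.

I_supply ≈ 6.66 A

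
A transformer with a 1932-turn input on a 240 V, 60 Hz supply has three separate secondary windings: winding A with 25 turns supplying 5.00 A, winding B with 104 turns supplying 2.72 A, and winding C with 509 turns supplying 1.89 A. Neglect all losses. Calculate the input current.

V_A = 240 × 25/1932 = 3.1056 V; V_B = 240 × 104/1932 = 12.919 V; V_C = 240 × 509/1932 = 63.230 V.
P_out = V_A I_A + V_B I_B + V_C I_C = 3.1056×5.00 + 12.919×2.72 + 63.230×1.89 = 15.528 + 35.140 + 119.50 = 170.17 W.
Ideal ⇒ P_in = P_out, so I_in = P_out/V_in = 170.17/240 = 0.709 A.

I_in ≈ 0.709 A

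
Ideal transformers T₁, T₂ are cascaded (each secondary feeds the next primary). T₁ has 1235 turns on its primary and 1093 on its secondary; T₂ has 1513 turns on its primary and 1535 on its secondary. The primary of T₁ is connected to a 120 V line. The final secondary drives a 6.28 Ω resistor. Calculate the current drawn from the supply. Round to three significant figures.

I_supply ≈ 15.4 A

Secondary of T₁: V = 120.00 × 1093/1235 = 106.20 V.
Secondary of T₂: V = 106.20 × 1535/1513 = 107.75 V.
I_load = 107.75/6.28 = 17.157 A, so P_out = 107.75 × 17.157 = 1848.6 W.
All ideal ⇒ P_in = P_out, so I_supply = 1848.6/120 = 15.4 A.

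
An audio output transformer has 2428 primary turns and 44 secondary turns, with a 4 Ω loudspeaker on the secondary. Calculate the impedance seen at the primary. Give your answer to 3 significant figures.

Z_p ≈ 12200 Ω

Z_p = (N_p/N_s)² × Z_s = (2428/44)² × 4 = 12200 Ω.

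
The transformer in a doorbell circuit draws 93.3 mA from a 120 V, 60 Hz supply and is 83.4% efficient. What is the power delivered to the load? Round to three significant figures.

P_out ≈ 9.34 W

P_in = V_p I_p = 120 × 0.0933 = 11.196 W.
P_out = η P_in = 0.834 × 11.196 = 9.34 W.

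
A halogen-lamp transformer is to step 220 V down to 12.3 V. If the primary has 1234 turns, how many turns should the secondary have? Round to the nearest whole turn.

N_s = 69 turns

N_s/N_p = V_s/V_p, so N_s = 1234 × 12.3/220 = 69.0 ≈ 69 turns.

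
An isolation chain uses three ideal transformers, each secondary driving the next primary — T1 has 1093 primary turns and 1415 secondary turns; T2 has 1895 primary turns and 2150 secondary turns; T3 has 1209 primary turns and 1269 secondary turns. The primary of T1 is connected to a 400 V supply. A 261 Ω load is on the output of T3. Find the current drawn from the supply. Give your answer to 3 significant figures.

I_supply ≈ 3.64 A

After T1: V = 400.00 × 1415/1093 = 517.84 V.
After T2: V = 517.84 × 2150/1895 = 587.52 V.
After T3: V = 587.52 × 1269/1209 = 616.68 V.
I_load = 616.68/261 = 2.3628 A, so P_out = 616.68 × 2.3628 = 1457.1 W.
All ideal ⇒ P_in = P_out, so I_supply = 1457.1/400 = 3.64 A.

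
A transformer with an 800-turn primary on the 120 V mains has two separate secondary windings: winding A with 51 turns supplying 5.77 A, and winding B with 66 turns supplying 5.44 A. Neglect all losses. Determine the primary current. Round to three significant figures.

V_A = 120 × 51/800 = 7.6500 V; V_B = 120 × 66/800 = 9.9000 V.
P_out = V_A I_A + V_B I_B = 7.6500×5.77 + 9.9000×5.44 = 44.140 + 53.856 = 97.996 W.
Ideal ⇒ P_in = P_out, so I_p = P_out/V_p = 97.996/120 = 0.817 A.

I_p ≈ 0.817 A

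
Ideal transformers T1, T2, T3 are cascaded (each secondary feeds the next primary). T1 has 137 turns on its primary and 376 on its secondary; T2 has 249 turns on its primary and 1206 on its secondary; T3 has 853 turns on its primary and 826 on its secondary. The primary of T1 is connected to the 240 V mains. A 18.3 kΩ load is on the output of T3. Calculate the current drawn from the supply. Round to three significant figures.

After T1: V = 240.00 × 376/137 = 658.69 V.
After T2: V = 658.69 × 1206/249 = 3190.3 V.
After T3: V = 3190.3 × 826/853 = 3089.3 V.
I_load = 3089.3/18300 = 0.16881 A, so P_out = 3089.3 × 0.16881 = 521.51 W.
All ideal ⇒ P_in = P_out, so I_supply = 521.51/240 = 2.17 A.

I_supply ≈ 2.17 A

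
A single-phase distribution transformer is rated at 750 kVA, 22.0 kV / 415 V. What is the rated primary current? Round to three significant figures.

I_p = S/V_p = 750000/22000 = 34.1 A.

I_p ≈ 34.1 A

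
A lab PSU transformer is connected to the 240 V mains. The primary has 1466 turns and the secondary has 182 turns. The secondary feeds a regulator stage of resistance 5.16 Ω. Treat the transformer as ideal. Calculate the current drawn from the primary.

V_s = V_p × N_s/N_p = 240 × 182/1466 = 29.795 V.
I_s = V_s/R = 29.795/5.16 = 5.7743 A.
For an ideal transformer I_p N_p = I_s N_s, so I_p = 5.7743 × 182/1466 = 0.717 A.

I_p ≈ 0.717 A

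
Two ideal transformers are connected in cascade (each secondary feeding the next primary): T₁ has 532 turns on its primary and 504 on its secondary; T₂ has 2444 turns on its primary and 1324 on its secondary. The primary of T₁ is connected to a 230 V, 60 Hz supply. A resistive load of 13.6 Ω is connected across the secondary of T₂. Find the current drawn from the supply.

I_supply ≈ 4.45 A

After T₁: V = 230.00 × 504/532 = 217.89 V.
After T₂: V = 217.89 × 1324/2444 = 118.04 V.
I_load = 118.04/13.6 = 8.6795 A, so P_out = 118.04 × 8.6795 = 1024.5 W.
All ideal ⇒ P_in = P_out, so I_supply = 1024.5/230 = 4.45 A.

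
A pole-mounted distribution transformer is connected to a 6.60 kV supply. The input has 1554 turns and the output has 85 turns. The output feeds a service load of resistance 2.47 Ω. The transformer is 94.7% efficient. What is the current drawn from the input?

I_in ≈ 8.44 A

V_out = 6600 × 85/1554 = 361.00 V.
I_out = V_out/R = 361.00/2.47 = 146.16 A.
P_out = V_out I_out = 361.00 × 146.16 = 52763 W.
P_in = P_out/η = 52763/0.947 = 55716 W.
I_in = P_in/V_in = 55716/6600 = 8.44 A.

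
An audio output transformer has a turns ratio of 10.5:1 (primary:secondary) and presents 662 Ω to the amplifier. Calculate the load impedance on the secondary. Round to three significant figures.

Z_s ≈ 6.00 Ω

Z_s = Z_p/(N_p/N_s)² = 662/10.5² = 6.00 Ω.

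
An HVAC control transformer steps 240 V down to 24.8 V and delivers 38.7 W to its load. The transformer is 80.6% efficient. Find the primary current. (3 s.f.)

I_p ≈ 0.200 A

P_in = P_out/η = 38.7/0.806 = 48.015 W.
I_p = P_in/V_p = 48.015/240 = 0.200 A.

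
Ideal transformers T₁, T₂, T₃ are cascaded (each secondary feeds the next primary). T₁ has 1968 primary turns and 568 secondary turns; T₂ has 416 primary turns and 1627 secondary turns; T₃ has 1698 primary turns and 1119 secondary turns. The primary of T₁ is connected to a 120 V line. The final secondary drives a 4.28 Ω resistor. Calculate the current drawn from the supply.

I_supply ≈ 15.5 A

After T₁: V = 120.00 × 568/1968 = 34.634 V.
After T₂: V = 34.634 × 1627/416 = 135.46 V.
After T₃: V = 135.46 × 1119/1698 = 89.267 V.
I_load = 89.267/4.28 = 20.857 A, so P_out = 89.267 × 20.857 = 1861.8 W.
All ideal ⇒ P_in = P_out, so I_supply = 1861.8/120 = 15.5 A.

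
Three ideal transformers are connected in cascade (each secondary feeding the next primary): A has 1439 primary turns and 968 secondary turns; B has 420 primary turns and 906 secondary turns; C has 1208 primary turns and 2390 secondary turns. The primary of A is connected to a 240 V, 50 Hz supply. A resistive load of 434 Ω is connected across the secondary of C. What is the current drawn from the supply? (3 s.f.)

After A: V = 240.00 × 968/1439 = 161.45 V.
After B: V = 161.45 × 906/420 = 348.26 V.
After C: V = 348.26 × 2390/1208 = 689.03 V.
I_load = 689.03/434 = 1.5876 A, so P_out = 689.03 × 1.5876 = 1093.9 W.
All ideal ⇒ P_in = P_out, so I_supply = 1093.9/240 = 4.56 A.

I_supply ≈ 4.56 A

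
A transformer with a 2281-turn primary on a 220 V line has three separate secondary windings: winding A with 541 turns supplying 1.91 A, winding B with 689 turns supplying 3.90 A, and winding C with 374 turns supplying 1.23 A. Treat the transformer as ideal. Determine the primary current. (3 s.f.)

I_p ≈ 1.83 A

V_A = 220 × 541/2281 = 52.179 V; V_B = 220 × 689/2281 = 66.453 V; V_C = 220 × 374/2281 = 36.072 V.
P_out = V_A I_A + V_B I_B + V_C I_C = 52.179×1.91 + 66.453×3.90 + 36.072×1.23 = 99.662 + 259.17 + 44.368 = 403.20 W.
Ideal ⇒ P_in = P_out, so I_p = P_out/V_p = 403.20/220 = 1.83 A.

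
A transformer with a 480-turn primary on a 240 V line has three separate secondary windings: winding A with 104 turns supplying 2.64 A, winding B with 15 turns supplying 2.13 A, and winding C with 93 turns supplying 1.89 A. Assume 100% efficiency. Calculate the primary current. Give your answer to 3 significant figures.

I_p ≈ 1.00 A

V_A = 240 × 104/480 = 52.000 V; V_B = 240 × 15/480 = 7.5000 V; V_C = 240 × 93/480 = 46.500 V.
P_out = V_A I_A + V_B I_B + V_C I_C = 52.000×2.64 + 7.5000×2.13 + 46.500×1.89 = 137.28 + 15.975 + 87.885 = 241.14 W.
Ideal ⇒ P_in = P_out, so I_p = P_out/V_p = 241.14/240 = 1.00 A.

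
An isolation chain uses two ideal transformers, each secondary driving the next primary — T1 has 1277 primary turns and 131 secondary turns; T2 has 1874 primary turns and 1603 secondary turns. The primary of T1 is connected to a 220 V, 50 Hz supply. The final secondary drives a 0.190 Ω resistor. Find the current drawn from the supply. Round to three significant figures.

I_supply ≈ 8.92 A

Secondary of T1: V = 220.00 × 131/1277 = 22.569 V.
Secondary of T2: V = 22.569 × 1603/1874 = 19.305 V.
I_load = 19.305/0.190 = 101.60 A, so P_out = 19.305 × 101.60 = 1961.5 W.
All ideal ⇒ P_in = P_out, so I_supply = 1961.5/220 = 8.92 A.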